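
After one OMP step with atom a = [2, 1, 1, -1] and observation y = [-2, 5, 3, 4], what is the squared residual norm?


a^T a = 7.
a^T y = 0.
coeff = 0/7 = 0.
||r||^2 = 54.

54


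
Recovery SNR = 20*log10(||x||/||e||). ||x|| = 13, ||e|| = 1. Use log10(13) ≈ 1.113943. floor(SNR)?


||x||/||e|| = 13/1 = 13.
log10(13) ≈ 1.113943.
20*log10(||x||/||e||) ≈ 20*1.113943 = 22.27886.
floor(22.27886) = 22.

22


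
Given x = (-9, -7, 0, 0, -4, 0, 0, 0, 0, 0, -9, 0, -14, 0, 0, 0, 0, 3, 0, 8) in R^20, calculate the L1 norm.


Non-zero entries: [(0, -9), (1, -7), (4, -4), (10, -9), (12, -14), (17, 3), (19, 8)]
Absolute values: [9, 7, 4, 9, 14, 3, 8]
||x||_1 = sum = 54.

54


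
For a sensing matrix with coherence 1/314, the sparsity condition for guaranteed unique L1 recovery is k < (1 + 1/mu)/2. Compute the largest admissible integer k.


1/mu = 314.
1 + 1/mu = 315.
(1 + 1/mu)/2 = 157.5 is not an integer, so k_max = floor(157.5) = 157.

157


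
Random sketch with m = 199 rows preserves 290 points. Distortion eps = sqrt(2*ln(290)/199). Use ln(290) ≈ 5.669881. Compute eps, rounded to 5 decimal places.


ln(290) ≈ 5.669881.
2*ln(N)/m ≈ 2*5.669881/199 ≈ 0.05698373.
eps = sqrt(0.05698373) ≈ 0.2387127 ≈ 0.23871.

0.23871


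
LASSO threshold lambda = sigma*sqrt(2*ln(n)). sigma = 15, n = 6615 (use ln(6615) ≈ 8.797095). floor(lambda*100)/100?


ln(6615) ≈ 8.797095.
2*ln(n) ≈ 17.59419.
sqrt(2*ln(n)) ≈ sqrt(17.59419) ≈ 4.194543.
lambda ≈ 15*4.194543 = 62.918145.
floor(lambda*100)/100 = 62.91.

62.91


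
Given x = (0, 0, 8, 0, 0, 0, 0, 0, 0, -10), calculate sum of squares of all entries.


Non-zero entries: [(2, 8), (9, -10)]
Squares: [64, 100]
||x||_2^2 = sum = 164.

164


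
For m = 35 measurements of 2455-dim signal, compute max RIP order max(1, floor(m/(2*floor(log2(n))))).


floor(log2(2455)) = 11.
2*11 = 22.
m/(2*floor(log2(n))) = 35/22 ≈ 1.5909.
floor = 1.
k = max(1, 1) = 1.

1


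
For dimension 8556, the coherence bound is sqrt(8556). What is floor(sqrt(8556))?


92^2 = 8464 <= 8556 < 8649 = 93^2, so 92 <= sqrt(8556) < 93.
floor(sqrt(8556)) = 92.

92


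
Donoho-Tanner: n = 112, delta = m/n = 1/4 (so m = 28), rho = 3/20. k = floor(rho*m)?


m = 1/4*112 = 28.
rho = 3/20.
rho*m = 3/20*28 = 4.2.
k = floor(4.2) = 4.

4


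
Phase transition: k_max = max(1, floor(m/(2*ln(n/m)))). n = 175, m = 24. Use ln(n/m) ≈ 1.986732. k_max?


n/m = 175/24.
ln(n/m) ≈ 1.986732.
2*ln(n/m) ≈ 3.973464.
m/(2*ln(n/m)) ≈ 24/3.973464 ≈ 6.0401.
floor = 6.
k_max = max(1, 6) = 6.

6


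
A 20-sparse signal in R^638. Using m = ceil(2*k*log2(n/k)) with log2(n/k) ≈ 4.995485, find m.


log2(n/k) = log2(638/20) ≈ 4.995485.
2*k*log2(n/k) ≈ 2*20*4.995485 = 199.8194.
m = ceil(199.8194) = 200.

200


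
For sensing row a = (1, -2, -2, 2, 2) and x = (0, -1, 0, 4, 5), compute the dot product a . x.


Non-zero terms: ['-2*-1', '2*4', '2*5']
Products: [2, 8, 10]
y = sum = 20.

20


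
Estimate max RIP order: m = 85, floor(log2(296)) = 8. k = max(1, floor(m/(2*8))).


floor(log2(296)) = 8.
2*8 = 16.
m/(2*floor(log2(n))) = 85/16 ≈ 5.3125.
floor = 5.
k = max(1, 5) = 5.

5


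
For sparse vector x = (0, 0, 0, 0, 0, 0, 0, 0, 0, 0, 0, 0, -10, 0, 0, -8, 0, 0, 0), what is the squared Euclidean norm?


Non-zero entries: [(12, -10), (15, -8)]
Squares: [100, 64]
||x||_2^2 = sum = 164.

164


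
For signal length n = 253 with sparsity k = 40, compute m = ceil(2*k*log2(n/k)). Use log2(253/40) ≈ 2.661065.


log2(n/k) = log2(253/40) ≈ 2.661065.
2*k*log2(n/k) ≈ 2*40*2.661065 = 212.8852.
m = ceil(212.8852) = 213.

213


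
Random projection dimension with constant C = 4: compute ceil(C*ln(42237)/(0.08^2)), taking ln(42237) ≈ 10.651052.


ln(42237) ≈ 10.651052.
eps^2 = 0.08^2 = 0.0064.
C*ln(N)/eps^2 ≈ 4*10.651052/0.0064 ≈ 6656.9075.
m = ceil(6656.9075) = 6657.

6657


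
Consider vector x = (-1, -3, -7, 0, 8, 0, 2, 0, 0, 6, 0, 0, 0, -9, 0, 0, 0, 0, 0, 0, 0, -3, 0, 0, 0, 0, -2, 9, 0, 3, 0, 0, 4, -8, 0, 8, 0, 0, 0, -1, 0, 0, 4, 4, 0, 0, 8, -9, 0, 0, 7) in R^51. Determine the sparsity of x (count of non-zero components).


Non-zero positions: [0, 1, 2, 4, 6, 9, 13, 21, 26, 27, 29, 32, 33, 35, 39, 42, 43, 46, 47, 50].
Sparsity = 20.

20


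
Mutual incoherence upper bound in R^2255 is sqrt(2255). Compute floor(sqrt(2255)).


47^2 = 2209 <= 2255 < 2304 = 48^2, so 47 <= sqrt(2255) < 48.
floor(sqrt(2255)) = 47.

47


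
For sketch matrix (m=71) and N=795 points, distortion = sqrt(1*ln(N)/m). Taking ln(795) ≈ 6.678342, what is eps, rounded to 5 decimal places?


ln(795) ≈ 6.678342.
1*ln(N)/m ≈ 1*6.678342/71 ≈ 0.09406115.
eps = sqrt(0.09406115) ≈ 0.3066939 ≈ 0.30669.

0.30669


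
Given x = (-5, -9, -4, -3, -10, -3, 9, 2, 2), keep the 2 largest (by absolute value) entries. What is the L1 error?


Sorted |x_i| descending: [10, 9, 9, 5, 4, 3, 3, 2, 2]
Keep top 2: [10, 9]
Tail entries: [9, 5, 4, 3, 3, 2, 2]
L1 error = sum of tail = 28.

28


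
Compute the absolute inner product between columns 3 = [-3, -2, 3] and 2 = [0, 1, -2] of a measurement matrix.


Inner product: -3*0 + -2*1 + 3*-2
Products: [0, -2, -6]
Sum = -8.
|dot| = 8.

8


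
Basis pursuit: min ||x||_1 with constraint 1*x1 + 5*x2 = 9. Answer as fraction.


Axis intercepts:
  x1 = 9, x2 = 0: L1 = 9
  x1 = 0, x2 = 9/5: L1 = 9/5
x* = (0, 9/5)
||x*||_1 = 9/5.

9/5


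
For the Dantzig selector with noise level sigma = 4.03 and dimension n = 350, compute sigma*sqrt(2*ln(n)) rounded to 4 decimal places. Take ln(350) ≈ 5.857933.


ln(350) ≈ 5.857933.
2*ln(n) ≈ 11.715866.
sqrt(2*ln(n)) ≈ sqrt(11.715866) ≈ 3.422845.
threshold ≈ 4.03*3.422845 = 13.79406535 ≈ 13.7941.

13.7941


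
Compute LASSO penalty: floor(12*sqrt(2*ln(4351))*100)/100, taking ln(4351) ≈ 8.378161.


ln(4351) ≈ 8.378161.
2*ln(n) ≈ 16.756322.
sqrt(2*ln(n)) ≈ sqrt(16.756322) ≈ 4.093449.
lambda ≈ 12*4.093449 = 49.121388.
floor(lambda*100)/100 = 49.12.

49.12


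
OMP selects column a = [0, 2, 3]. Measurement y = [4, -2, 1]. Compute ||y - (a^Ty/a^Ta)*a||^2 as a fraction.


a^T a = 13.
a^T y = -1.
coeff = -1/13 = -1/13.
||r||^2 = 272/13.

272/13


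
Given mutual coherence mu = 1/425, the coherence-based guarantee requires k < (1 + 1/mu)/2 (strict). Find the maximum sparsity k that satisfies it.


1/mu = 425.
1 + 1/mu = 426.
(1 + 1/mu)/2 = 213 is an integer and the inequality is strict, so k_max = 213 - 1 = 212.

212


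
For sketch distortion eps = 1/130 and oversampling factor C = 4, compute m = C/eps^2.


1/eps = 130.
(1/eps)^2 = 16900.
m = 4*16900 = 67600.

67600


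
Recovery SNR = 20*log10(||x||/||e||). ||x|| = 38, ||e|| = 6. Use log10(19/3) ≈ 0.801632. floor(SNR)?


||x||/||e|| = 38/6 = 19/3.
log10(19/3) ≈ 0.801632.
20*log10(||x||/||e||) ≈ 20*0.801632 = 16.03264.
floor(16.03264) = 16.

16


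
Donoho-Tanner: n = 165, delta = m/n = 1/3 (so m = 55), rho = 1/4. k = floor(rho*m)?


m = 1/3*165 = 55.
rho = 1/4.
rho*m = 1/4*55 = 13.75.
k = floor(13.75) = 13.

13


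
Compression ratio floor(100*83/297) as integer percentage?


100*m/n = 100*83/297 ≈ 27.9461.
floor = 27.

27


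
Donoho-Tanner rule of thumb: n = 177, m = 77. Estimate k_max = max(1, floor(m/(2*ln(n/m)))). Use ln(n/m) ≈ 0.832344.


n/m = 177/77.
ln(n/m) ≈ 0.832344.
2*ln(n/m) ≈ 1.664688.
m/(2*ln(n/m)) ≈ 77/1.664688 ≈ 46.2549.
floor = 46.
k_max = max(1, 46) = 46.

46


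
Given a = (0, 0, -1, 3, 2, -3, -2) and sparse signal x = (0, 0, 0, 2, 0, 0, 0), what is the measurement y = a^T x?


Non-zero terms: ['3*2']
Products: [6]
y = sum = 6.

6


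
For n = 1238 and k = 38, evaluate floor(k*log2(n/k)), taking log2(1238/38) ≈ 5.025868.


log2(n/k) = log2(1238/38) ≈ 5.025868.
k*log2(n/k) ≈ 38*5.025868 = 190.982984.
floor(190.982984) = 190.

190


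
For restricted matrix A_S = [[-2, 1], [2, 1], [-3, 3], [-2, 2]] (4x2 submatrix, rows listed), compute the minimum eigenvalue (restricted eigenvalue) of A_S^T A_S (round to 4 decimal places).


A_S^T A_S = [[21, -13], [-13, 15]].
trace = 36.
det = 146.
disc = trace^2 - 4*det = 1296 - 4*146 = 712.
sqrt(712) ≈ 26.683328.
lam_min = (36 - sqrt(712))/2 ≈ (36 - 26.683328)/2 = 4.658336 ≈ 4.6583.

4.6583


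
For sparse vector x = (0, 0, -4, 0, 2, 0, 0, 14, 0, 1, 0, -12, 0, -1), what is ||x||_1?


Non-zero entries: [(2, -4), (4, 2), (7, 14), (9, 1), (11, -12), (13, -1)]
Absolute values: [4, 2, 14, 1, 12, 1]
||x||_1 = sum = 34.

34


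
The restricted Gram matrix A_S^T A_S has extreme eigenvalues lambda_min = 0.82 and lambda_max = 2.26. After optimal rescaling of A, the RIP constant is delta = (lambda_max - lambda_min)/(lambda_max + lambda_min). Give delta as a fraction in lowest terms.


lambda_max - lambda_min = 2.26 - 0.82 = 1.44.
lambda_max + lambda_min = 2.26 + 0.82 = 3.08.
delta = 1.44/3.08 = 144/308 = 36/77.

36/77


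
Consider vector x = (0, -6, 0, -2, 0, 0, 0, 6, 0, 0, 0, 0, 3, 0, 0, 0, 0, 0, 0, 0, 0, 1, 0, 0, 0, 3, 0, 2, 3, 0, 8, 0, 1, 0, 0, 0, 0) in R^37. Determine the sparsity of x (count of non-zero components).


Non-zero positions: [1, 3, 7, 12, 21, 25, 27, 28, 30, 32].
Sparsity = 10.

10


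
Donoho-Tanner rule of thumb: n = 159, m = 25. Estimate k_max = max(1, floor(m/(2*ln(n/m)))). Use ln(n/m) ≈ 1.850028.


n/m = 159/25.
ln(n/m) ≈ 1.850028.
2*ln(n/m) ≈ 3.700056.
m/(2*ln(n/m)) ≈ 25/3.700056 ≈ 6.7567.
floor = 6.
k_max = max(1, 6) = 6.

6


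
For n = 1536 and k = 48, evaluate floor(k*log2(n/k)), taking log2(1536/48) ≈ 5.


log2(n/k) = log2(1536/48) ≈ 5.
k*log2(n/k) ≈ 48*5 = 240.
floor(240) = 240.

240


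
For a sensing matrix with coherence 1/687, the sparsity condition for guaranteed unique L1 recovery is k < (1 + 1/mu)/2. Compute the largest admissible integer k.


1/mu = 687.
1 + 1/mu = 688.
(1 + 1/mu)/2 = 344 is an integer and the inequality is strict, so k_max = 344 - 1 = 343.

343


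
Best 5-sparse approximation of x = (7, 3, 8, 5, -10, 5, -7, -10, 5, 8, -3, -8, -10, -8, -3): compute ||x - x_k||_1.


Sorted |x_i| descending: [10, 10, 10, 8, 8, 8, 8, 7, 7, 5, 5, 5, 3, 3, 3]
Keep top 5: [10, 10, 10, 8, 8]
Tail entries: [8, 8, 7, 7, 5, 5, 5, 3, 3, 3]
L1 error = sum of tail = 54.

54


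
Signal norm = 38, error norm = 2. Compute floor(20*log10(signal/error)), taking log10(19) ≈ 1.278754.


||x||/||e|| = 38/2 = 19.
log10(19) ≈ 1.278754.
20*log10(||x||/||e||) ≈ 20*1.278754 = 25.57508.
floor(25.57508) = 25.

25


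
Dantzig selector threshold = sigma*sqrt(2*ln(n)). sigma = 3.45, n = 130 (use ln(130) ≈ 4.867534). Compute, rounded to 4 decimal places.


ln(130) ≈ 4.867534.
2*ln(n) ≈ 9.735068.
sqrt(2*ln(n)) ≈ sqrt(9.735068) ≈ 3.120107.
threshold ≈ 3.45*3.120107 = 10.76436915 ≈ 10.7644.

10.7644


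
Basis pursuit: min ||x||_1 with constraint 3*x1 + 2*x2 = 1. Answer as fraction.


Axis intercepts:
  x1 = 1/3, x2 = 0: L1 = 1/3
  x1 = 0, x2 = 1/2: L1 = 1/2
x* = (1/3, 0)
||x*||_1 = 1/3.

1/3


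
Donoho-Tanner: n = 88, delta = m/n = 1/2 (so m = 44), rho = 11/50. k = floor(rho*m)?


m = 1/2*88 = 44.
rho = 11/50.
rho*m = 11/50*44 = 9.68.
k = floor(9.68) = 9.

9


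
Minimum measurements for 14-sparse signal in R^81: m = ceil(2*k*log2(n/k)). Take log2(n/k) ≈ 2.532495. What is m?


log2(n/k) = log2(81/14) ≈ 2.532495.
2*k*log2(n/k) ≈ 2*14*2.532495 = 70.90986.
m = ceil(70.90986) = 71.

71


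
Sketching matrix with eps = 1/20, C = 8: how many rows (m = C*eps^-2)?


1/eps = 20.
(1/eps)^2 = 400.
m = 8*400 = 3200.

3200


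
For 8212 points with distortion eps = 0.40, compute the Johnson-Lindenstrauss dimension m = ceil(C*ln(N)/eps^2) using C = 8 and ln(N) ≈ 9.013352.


ln(8212) ≈ 9.013352.
eps^2 = 0.40^2 = 0.16.
C*ln(N)/eps^2 ≈ 8*9.013352/0.16 ≈ 450.6676.
m = ceil(450.6676) = 451.

451


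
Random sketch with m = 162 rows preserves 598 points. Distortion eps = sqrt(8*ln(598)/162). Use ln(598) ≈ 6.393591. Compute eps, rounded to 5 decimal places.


ln(598) ≈ 6.393591.
8*ln(N)/m ≈ 8*6.393591/162 ≈ 0.31573289.
eps = sqrt(0.31573289) ≈ 0.5619011 ≈ 0.56190.

0.56190


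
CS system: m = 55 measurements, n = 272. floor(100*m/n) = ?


100*m/n = 100*55/272 ≈ 20.2206.
floor = 20.

20


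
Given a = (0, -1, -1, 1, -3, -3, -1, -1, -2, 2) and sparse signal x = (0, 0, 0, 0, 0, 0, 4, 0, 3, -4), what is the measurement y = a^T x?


Non-zero terms: ['-1*4', '-2*3', '2*-4']
Products: [-4, -6, -8]
y = sum = -18.

-18


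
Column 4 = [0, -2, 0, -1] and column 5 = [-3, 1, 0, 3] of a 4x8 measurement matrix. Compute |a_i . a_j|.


Inner product: 0*-3 + -2*1 + 0*0 + -1*3
Products: [0, -2, 0, -3]
Sum = -5.
|dot| = 5.

5


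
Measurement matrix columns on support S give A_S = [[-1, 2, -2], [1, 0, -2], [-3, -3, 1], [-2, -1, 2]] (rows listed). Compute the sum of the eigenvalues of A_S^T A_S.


Sum of eigenvalues of A_S^T A_S = trace(A_S^T A_S) = sum of squared column norms of A_S.
A_S^T A_S diagonal: [15, 14, 13].
trace = 15 + 14 + 13 = 42.

42


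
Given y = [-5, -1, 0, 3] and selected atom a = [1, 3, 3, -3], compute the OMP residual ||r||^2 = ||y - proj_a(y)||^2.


a^T a = 28.
a^T y = -17.
coeff = -17/28 = -17/28.
||r||^2 = 691/28.

691/28


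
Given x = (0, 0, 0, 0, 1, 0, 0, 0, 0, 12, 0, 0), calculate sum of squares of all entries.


Non-zero entries: [(4, 1), (9, 12)]
Squares: [1, 144]
||x||_2^2 = sum = 145.

145


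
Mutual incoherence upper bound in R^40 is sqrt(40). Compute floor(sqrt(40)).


6^2 = 36 <= 40 < 49 = 7^2, so 6 <= sqrt(40) < 7.
floor(sqrt(40)) = 6.

6


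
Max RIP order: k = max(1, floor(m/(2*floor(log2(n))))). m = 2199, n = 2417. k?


floor(log2(2417)) = 11.
2*11 = 22.
m/(2*floor(log2(n))) = 2199/22 ≈ 99.9545.
floor = 99.
k = max(1, 99) = 99.

99


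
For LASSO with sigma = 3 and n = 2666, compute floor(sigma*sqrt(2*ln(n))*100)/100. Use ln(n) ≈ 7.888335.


ln(2666) ≈ 7.888335.
2*ln(n) ≈ 15.77667.
sqrt(2*ln(n)) ≈ sqrt(15.77667) ≈ 3.971986.
lambda ≈ 3*3.971986 = 11.915958.
floor(lambda*100)/100 = 11.91.

11.91


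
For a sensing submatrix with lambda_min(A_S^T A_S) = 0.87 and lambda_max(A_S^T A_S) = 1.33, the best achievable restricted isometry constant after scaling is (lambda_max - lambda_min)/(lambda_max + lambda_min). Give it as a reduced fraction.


lambda_max - lambda_min = 1.33 - 0.87 = 0.46.
lambda_max + lambda_min = 1.33 + 0.87 = 2.20.
delta = 0.46/2.20 = 46/220 = 23/110.

23/110


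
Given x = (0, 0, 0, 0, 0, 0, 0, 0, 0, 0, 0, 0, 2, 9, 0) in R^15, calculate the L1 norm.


Non-zero entries: [(12, 2), (13, 9)]
Absolute values: [2, 9]
||x||_1 = sum = 11.

11


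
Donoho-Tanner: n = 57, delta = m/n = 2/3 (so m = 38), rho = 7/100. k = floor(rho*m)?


m = 2/3*57 = 38.
rho = 7/100.
rho*m = 7/100*38 = 2.66.
k = floor(2.66) = 2.

2


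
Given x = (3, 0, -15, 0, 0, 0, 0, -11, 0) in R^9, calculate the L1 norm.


Non-zero entries: [(0, 3), (2, -15), (7, -11)]
Absolute values: [3, 15, 11]
||x||_1 = sum = 29.

29


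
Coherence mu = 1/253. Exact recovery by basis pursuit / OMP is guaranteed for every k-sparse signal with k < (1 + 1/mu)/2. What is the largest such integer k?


1/mu = 253.
1 + 1/mu = 254.
(1 + 1/mu)/2 = 127 is an integer and the inequality is strict, so k_max = 127 - 1 = 126.

126


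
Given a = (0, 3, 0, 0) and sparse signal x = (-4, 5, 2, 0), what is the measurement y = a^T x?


Non-zero terms: ['0*-4', '3*5', '0*2']
Products: [0, 15, 0]
y = sum = 15.

15


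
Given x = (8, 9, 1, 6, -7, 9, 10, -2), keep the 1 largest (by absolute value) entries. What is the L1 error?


Sorted |x_i| descending: [10, 9, 9, 8, 7, 6, 2, 1]
Keep top 1: [10]
Tail entries: [9, 9, 8, 7, 6, 2, 1]
L1 error = sum of tail = 42.

42


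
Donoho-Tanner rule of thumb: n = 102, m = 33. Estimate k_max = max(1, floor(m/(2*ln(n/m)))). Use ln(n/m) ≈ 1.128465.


n/m = 102/33 = 34/11.
ln(n/m) ≈ 1.128465.
2*ln(n/m) ≈ 2.25693.
m/(2*ln(n/m)) ≈ 33/2.25693 ≈ 14.6216.
floor = 14.
k_max = max(1, 14) = 14.

14


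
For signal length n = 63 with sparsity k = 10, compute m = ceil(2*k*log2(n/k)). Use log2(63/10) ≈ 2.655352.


log2(n/k) = log2(63/10) ≈ 2.655352.
2*k*log2(n/k) ≈ 2*10*2.655352 = 53.10704.
m = ceil(53.10704) = 54.

54


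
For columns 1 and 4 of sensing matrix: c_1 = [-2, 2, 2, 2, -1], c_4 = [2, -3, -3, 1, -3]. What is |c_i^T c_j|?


Inner product: -2*2 + 2*-3 + 2*-3 + 2*1 + -1*-3
Products: [-4, -6, -6, 2, 3]
Sum = -11.
|dot| = 11.

11


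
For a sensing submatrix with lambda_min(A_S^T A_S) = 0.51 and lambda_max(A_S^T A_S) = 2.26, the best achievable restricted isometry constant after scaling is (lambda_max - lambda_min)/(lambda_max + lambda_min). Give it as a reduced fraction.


lambda_max - lambda_min = 2.26 - 0.51 = 1.75.
lambda_max + lambda_min = 2.26 + 0.51 = 2.77.
delta = 1.75/2.77 = 175/277.

175/277


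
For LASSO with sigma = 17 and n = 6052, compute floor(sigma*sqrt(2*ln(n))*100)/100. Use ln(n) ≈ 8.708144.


ln(6052) ≈ 8.708144.
2*ln(n) ≈ 17.416288.
sqrt(2*ln(n)) ≈ sqrt(17.416288) ≈ 4.173283.
lambda ≈ 17*4.173283 = 70.945811.
floor(lambda*100)/100 = 70.94.

70.94


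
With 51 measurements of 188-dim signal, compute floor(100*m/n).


100*m/n = 100*51/188 ≈ 27.1277.
floor = 27.

27


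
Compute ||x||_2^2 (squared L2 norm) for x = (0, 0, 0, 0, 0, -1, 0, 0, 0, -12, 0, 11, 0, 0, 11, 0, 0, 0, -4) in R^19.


Non-zero entries: [(5, -1), (9, -12), (11, 11), (14, 11), (18, -4)]
Squares: [1, 144, 121, 121, 16]
||x||_2^2 = sum = 403.

403


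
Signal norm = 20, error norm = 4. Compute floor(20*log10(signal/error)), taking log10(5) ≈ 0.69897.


||x||/||e|| = 20/4 = 5.
log10(5) ≈ 0.69897.
20*log10(||x||/||e||) ≈ 20*0.69897 = 13.9794.
floor(13.9794) = 13.

13


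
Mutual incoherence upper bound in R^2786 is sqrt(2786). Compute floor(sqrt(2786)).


52^2 = 2704 <= 2786 < 2809 = 53^2, so 52 <= sqrt(2786) < 53.
floor(sqrt(2786)) = 52.

52


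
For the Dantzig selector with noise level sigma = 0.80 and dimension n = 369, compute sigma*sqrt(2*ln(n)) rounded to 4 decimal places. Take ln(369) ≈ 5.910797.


ln(369) ≈ 5.910797.
2*ln(n) ≈ 11.821594.
sqrt(2*ln(n)) ≈ sqrt(11.821594) ≈ 3.438254.
threshold ≈ 0.80*3.438254 = 2.7506032 ≈ 2.7506.

2.7506


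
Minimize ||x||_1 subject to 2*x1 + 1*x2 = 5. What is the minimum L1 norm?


Axis intercepts:
  x1 = 5/2, x2 = 0: L1 = 5/2
  x1 = 0, x2 = 5: L1 = 5
x* = (5/2, 0)
||x*||_1 = 5/2.

5/2


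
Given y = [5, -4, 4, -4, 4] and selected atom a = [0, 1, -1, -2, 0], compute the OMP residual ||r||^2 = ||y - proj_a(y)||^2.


a^T a = 6.
a^T y = 0.
coeff = 0/6 = 0.
||r||^2 = 89.

89


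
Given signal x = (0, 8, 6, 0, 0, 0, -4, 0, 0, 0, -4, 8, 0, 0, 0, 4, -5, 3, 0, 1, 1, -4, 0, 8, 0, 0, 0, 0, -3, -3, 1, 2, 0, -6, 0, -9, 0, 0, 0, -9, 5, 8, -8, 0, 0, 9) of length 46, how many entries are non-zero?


Non-zero positions: [1, 2, 6, 10, 11, 15, 16, 17, 19, 20, 21, 23, 28, 29, 30, 31, 33, 35, 39, 40, 41, 42, 45].
Sparsity = 23.

23


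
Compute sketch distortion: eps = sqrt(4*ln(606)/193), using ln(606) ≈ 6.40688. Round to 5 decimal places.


ln(606) ≈ 6.40688.
4*ln(N)/m ≈ 4*6.40688/193 ≈ 0.13278508.
eps = sqrt(0.13278508) ≈ 0.3643969 ≈ 0.36440.

0.36440


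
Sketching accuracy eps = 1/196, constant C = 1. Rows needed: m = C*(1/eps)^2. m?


1/eps = 196.
(1/eps)^2 = 38416.
m = 1*38416 = 38416.

38416


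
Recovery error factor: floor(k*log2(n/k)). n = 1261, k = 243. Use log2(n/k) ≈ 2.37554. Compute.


log2(n/k) = log2(1261/243) ≈ 2.37554.
k*log2(n/k) ≈ 243*2.37554 = 577.25622.
floor(577.25622) = 577.

577


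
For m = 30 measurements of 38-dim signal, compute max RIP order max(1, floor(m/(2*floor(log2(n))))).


floor(log2(38)) = 5.
2*5 = 10.
m/(2*floor(log2(n))) = 30/10 ≈ 3.0.
floor = 3.
k = max(1, 3) = 3.

3


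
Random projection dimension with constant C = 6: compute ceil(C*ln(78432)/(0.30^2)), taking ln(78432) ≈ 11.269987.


ln(78432) ≈ 11.269987.
eps^2 = 0.30^2 = 0.09.
C*ln(N)/eps^2 ≈ 6*11.269987/0.09 ≈ 751.3325.
m = ceil(751.3325) = 752.

752


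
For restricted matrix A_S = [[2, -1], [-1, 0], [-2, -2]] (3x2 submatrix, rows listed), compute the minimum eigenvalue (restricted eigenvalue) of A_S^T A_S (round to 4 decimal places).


A_S^T A_S = [[9, 2], [2, 5]].
trace = 14.
det = 41.
disc = trace^2 - 4*det = 196 - 4*41 = 32.
sqrt(32) ≈ 5.656854.
lam_min = (14 - sqrt(32))/2 ≈ (14 - 5.656854)/2 = 4.171573 ≈ 4.1716.

4.1716


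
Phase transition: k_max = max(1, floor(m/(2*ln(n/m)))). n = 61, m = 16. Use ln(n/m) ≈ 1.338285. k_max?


n/m = 61/16.
ln(n/m) ≈ 1.338285.
2*ln(n/m) ≈ 2.67657.
m/(2*ln(n/m)) ≈ 16/2.67657 ≈ 5.9778.
floor = 5.
k_max = max(1, 5) = 5.

5


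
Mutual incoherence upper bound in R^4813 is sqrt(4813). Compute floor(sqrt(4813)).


69^2 = 4761 <= 4813 < 4900 = 70^2, so 69 <= sqrt(4813) < 70.
floor(sqrt(4813)) = 69.

69


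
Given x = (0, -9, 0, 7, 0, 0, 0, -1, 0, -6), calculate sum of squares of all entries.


Non-zero entries: [(1, -9), (3, 7), (7, -1), (9, -6)]
Squares: [81, 49, 1, 36]
||x||_2^2 = sum = 167.

167


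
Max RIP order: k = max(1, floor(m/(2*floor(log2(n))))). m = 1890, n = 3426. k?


floor(log2(3426)) = 11.
2*11 = 22.
m/(2*floor(log2(n))) = 1890/22 ≈ 85.9091.
floor = 85.
k = max(1, 85) = 85.

85


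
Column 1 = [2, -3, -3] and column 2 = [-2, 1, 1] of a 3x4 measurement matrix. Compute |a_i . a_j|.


Inner product: 2*-2 + -3*1 + -3*1
Products: [-4, -3, -3]
Sum = -10.
|dot| = 10.

10


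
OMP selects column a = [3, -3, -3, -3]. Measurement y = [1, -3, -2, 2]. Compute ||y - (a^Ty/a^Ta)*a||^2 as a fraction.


a^T a = 36.
a^T y = 12.
coeff = 12/36 = 1/3.
||r||^2 = 14.

14


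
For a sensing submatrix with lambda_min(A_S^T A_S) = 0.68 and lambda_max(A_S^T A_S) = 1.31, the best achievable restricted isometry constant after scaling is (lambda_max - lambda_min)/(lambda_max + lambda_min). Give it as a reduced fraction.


lambda_max - lambda_min = 1.31 - 0.68 = 0.63.
lambda_max + lambda_min = 1.31 + 0.68 = 1.99.
delta = 0.63/1.99 = 63/199.

63/199


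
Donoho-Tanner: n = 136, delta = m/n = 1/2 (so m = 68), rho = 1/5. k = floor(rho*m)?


m = 1/2*136 = 68.
rho = 1/5.
rho*m = 1/5*68 = 13.6.
k = floor(13.6) = 13.

13


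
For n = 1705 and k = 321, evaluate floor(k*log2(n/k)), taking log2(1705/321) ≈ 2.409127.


log2(n/k) = log2(1705/321) ≈ 2.409127.
k*log2(n/k) ≈ 321*2.409127 = 773.329767.
floor(773.329767) = 773.

773


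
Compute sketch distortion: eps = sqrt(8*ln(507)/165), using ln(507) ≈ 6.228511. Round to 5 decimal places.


ln(507) ≈ 6.228511.
8*ln(N)/m ≈ 8*6.228511/165 ≈ 0.30198841.
eps = sqrt(0.30198841) ≈ 0.5495347 ≈ 0.54953.

0.54953


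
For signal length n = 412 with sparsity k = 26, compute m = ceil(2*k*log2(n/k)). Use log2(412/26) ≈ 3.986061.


log2(n/k) = log2(412/26) ≈ 3.986061.
2*k*log2(n/k) ≈ 2*26*3.986061 = 207.275172.
m = ceil(207.275172) = 208.

208


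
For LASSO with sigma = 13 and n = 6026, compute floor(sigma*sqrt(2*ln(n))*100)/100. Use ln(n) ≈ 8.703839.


ln(6026) ≈ 8.703839.
2*ln(n) ≈ 17.407678.
sqrt(2*ln(n)) ≈ sqrt(17.407678) ≈ 4.172251.
lambda ≈ 13*4.172251 = 54.239263.
floor(lambda*100)/100 = 54.23.

54.23


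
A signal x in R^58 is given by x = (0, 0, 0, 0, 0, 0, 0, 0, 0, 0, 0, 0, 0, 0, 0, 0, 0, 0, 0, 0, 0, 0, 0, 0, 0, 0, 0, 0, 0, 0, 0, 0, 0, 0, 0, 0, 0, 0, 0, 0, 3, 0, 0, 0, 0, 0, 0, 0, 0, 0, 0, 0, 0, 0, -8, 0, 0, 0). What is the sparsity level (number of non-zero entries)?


Non-zero positions: [40, 54].
Sparsity = 2.

2


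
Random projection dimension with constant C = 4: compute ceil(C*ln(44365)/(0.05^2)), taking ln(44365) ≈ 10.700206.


ln(44365) ≈ 10.700206.
eps^2 = 0.05^2 = 0.0025.
C*ln(N)/eps^2 ≈ 4*10.700206/0.0025 ≈ 17120.3296.
m = ceil(17120.3296) = 17121.

17121


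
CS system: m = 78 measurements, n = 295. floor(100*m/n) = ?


100*m/n = 100*78/295 ≈ 26.4407.
floor = 26.

26


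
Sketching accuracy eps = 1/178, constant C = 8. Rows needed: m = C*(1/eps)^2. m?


1/eps = 178.
(1/eps)^2 = 31684.
m = 8*31684 = 253472.

253472


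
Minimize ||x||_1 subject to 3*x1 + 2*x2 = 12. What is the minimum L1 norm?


Axis intercepts:
  x1 = 4, x2 = 0: L1 = 4
  x1 = 0, x2 = 6: L1 = 6
x* = (4, 0)
||x*||_1 = 4.

4


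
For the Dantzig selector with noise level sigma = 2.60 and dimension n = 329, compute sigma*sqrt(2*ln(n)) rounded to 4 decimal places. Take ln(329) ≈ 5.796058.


ln(329) ≈ 5.796058.
2*ln(n) ≈ 11.592116.
sqrt(2*ln(n)) ≈ sqrt(11.592116) ≈ 3.40472.
threshold ≈ 2.60*3.40472 = 8.852272 ≈ 8.8523.

8.8523


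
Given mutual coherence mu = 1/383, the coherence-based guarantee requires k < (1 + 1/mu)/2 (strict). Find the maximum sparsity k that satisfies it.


1/mu = 383.
1 + 1/mu = 384.
(1 + 1/mu)/2 = 192 is an integer and the inequality is strict, so k_max = 192 - 1 = 191.

191


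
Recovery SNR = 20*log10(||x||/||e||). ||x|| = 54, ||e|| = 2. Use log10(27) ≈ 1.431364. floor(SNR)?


||x||/||e|| = 54/2 = 27.
log10(27) ≈ 1.431364.
20*log10(||x||/||e||) ≈ 20*1.431364 = 28.62728.
floor(28.62728) = 28.

28


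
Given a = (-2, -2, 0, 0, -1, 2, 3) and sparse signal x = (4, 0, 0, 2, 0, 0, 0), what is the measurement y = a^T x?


Non-zero terms: ['-2*4', '0*2']
Products: [-8, 0]
y = sum = -8.

-8


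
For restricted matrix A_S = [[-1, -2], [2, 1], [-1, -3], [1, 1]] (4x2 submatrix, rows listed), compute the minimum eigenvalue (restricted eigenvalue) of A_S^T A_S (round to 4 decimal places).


A_S^T A_S = [[7, 8], [8, 15]].
trace = 22.
det = 41.
disc = trace^2 - 4*det = 484 - 4*41 = 320.
sqrt(320) ≈ 17.888544.
lam_min = (22 - sqrt(320))/2 ≈ (22 - 17.888544)/2 = 2.055728 ≈ 2.0557.

2.0557


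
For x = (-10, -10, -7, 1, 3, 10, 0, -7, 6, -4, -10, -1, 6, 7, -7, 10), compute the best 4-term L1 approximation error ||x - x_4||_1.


Sorted |x_i| descending: [10, 10, 10, 10, 10, 7, 7, 7, 7, 6, 6, 4, 3, 1, 1, 0]
Keep top 4: [10, 10, 10, 10]
Tail entries: [10, 7, 7, 7, 7, 6, 6, 4, 3, 1, 1, 0]
L1 error = sum of tail = 59.

59


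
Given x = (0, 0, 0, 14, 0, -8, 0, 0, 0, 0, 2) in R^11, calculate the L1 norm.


Non-zero entries: [(3, 14), (5, -8), (10, 2)]
Absolute values: [14, 8, 2]
||x||_1 = sum = 24.

24


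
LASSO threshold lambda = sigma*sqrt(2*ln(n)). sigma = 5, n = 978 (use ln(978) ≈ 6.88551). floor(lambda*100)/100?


ln(978) ≈ 6.88551.
2*ln(n) ≈ 13.77102.
sqrt(2*ln(n)) ≈ sqrt(13.77102) ≈ 3.710932.
lambda ≈ 5*3.710932 = 18.55466.
floor(lambda*100)/100 = 18.55.

18.55


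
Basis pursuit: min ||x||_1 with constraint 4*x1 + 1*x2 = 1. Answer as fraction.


Axis intercepts:
  x1 = 1/4, x2 = 0: L1 = 1/4
  x1 = 0, x2 = 1: L1 = 1
x* = (1/4, 0)
||x*||_1 = 1/4.

1/4


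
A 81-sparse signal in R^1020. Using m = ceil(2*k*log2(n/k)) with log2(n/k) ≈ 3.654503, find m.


log2(n/k) = log2(1020/81) ≈ 3.654503.
2*k*log2(n/k) ≈ 2*81*3.654503 = 592.029486.
m = ceil(592.029486) = 593.

593


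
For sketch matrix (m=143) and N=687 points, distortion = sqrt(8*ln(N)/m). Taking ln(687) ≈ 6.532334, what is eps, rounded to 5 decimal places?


ln(687) ≈ 6.532334.
8*ln(N)/m ≈ 8*6.532334/143 ≈ 0.36544526.
eps = sqrt(0.36544526) ≈ 0.6045207 ≈ 0.60452.

0.60452


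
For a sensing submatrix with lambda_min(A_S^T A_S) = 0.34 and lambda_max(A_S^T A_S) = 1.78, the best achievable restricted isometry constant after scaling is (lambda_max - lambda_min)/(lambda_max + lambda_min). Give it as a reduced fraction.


lambda_max - lambda_min = 1.78 - 0.34 = 1.44.
lambda_max + lambda_min = 1.78 + 0.34 = 2.12.
delta = 1.44/2.12 = 144/212 = 36/53.

36/53


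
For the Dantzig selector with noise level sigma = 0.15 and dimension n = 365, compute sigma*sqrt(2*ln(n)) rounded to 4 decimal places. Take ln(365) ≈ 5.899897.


ln(365) ≈ 5.899897.
2*ln(n) ≈ 11.799794.
sqrt(2*ln(n)) ≈ sqrt(11.799794) ≈ 3.435083.
threshold ≈ 0.15*3.435083 = 0.51526245 ≈ 0.5153.

0.5153


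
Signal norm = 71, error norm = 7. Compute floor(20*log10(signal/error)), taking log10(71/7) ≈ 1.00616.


||x||/||e|| = 71/7.
log10(71/7) ≈ 1.00616.
20*log10(||x||/||e||) ≈ 20*1.00616 = 20.1232.
floor(20.1232) = 20.

20


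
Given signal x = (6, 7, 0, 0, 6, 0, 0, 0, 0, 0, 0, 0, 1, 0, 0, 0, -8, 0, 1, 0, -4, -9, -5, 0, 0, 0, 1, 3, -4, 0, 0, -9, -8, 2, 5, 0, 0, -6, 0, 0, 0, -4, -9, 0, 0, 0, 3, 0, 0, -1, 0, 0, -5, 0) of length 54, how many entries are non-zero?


Non-zero positions: [0, 1, 4, 12, 16, 18, 20, 21, 22, 26, 27, 28, 31, 32, 33, 34, 37, 41, 42, 46, 49, 52].
Sparsity = 22.

22


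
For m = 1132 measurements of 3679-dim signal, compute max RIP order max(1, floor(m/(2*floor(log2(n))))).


floor(log2(3679)) = 11.
2*11 = 22.
m/(2*floor(log2(n))) = 1132/22 ≈ 51.4545.
floor = 51.
k = max(1, 51) = 51.

51


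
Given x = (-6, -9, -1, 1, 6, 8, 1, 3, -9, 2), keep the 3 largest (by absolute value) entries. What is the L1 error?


Sorted |x_i| descending: [9, 9, 8, 6, 6, 3, 2, 1, 1, 1]
Keep top 3: [9, 9, 8]
Tail entries: [6, 6, 3, 2, 1, 1, 1]
L1 error = sum of tail = 20.

20


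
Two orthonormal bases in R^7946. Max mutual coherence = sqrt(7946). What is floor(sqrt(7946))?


89^2 = 7921 <= 7946 < 8100 = 90^2, so 89 <= sqrt(7946) < 90.
floor(sqrt(7946)) = 89.

89


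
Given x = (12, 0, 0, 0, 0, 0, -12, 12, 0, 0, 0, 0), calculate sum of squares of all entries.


Non-zero entries: [(0, 12), (6, -12), (7, 12)]
Squares: [144, 144, 144]
||x||_2^2 = sum = 432.

432


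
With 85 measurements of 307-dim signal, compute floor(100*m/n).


100*m/n = 100*85/307 ≈ 27.6873.
floor = 27.

27


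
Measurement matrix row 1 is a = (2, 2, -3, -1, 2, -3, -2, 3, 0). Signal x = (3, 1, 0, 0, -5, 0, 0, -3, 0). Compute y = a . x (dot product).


Non-zero terms: ['2*3', '2*1', '2*-5', '3*-3']
Products: [6, 2, -10, -9]
y = sum = -11.

-11


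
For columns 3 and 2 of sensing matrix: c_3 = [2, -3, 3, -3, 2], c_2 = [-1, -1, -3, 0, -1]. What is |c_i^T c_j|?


Inner product: 2*-1 + -3*-1 + 3*-3 + -3*0 + 2*-1
Products: [-2, 3, -9, 0, -2]
Sum = -10.
|dot| = 10.

10


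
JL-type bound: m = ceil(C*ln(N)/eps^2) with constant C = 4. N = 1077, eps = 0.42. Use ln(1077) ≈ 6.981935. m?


ln(1077) ≈ 6.981935.
eps^2 = 0.42^2 = 0.1764.
C*ln(N)/eps^2 ≈ 4*6.981935/0.1764 ≈ 158.3205.
m = ceil(158.3205) = 159.

159


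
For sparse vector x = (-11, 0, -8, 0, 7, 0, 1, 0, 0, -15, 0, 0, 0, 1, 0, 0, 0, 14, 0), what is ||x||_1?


Non-zero entries: [(0, -11), (2, -8), (4, 7), (6, 1), (9, -15), (13, 1), (17, 14)]
Absolute values: [11, 8, 7, 1, 15, 1, 14]
||x||_1 = sum = 57.

57


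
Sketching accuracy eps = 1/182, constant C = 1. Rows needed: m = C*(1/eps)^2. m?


1/eps = 182.
(1/eps)^2 = 33124.
m = 1*33124 = 33124.

33124


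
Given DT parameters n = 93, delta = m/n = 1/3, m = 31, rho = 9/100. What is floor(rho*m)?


m = 1/3*93 = 31.
rho = 9/100.
rho*m = 9/100*31 = 2.79.
k = floor(2.79) = 2.

2


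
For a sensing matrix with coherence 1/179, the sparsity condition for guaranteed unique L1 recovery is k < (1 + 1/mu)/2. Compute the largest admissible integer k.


1/mu = 179.
1 + 1/mu = 180.
(1 + 1/mu)/2 = 90 is an integer and the inequality is strict, so k_max = 90 - 1 = 89.

89


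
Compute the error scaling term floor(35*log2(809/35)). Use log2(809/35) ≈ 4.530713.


log2(n/k) = log2(809/35) ≈ 4.530713.
k*log2(n/k) ≈ 35*4.530713 = 158.574955.
floor(158.574955) = 158.

158


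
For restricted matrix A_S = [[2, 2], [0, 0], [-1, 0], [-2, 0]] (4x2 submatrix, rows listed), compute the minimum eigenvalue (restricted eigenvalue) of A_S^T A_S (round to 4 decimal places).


A_S^T A_S = [[9, 4], [4, 4]].
trace = 13.
det = 20.
disc = trace^2 - 4*det = 169 - 4*20 = 89.
sqrt(89) ≈ 9.433981.
lam_min = (13 - sqrt(89))/2 ≈ (13 - 9.433981)/2 = 1.7830095 ≈ 1.7830.

1.7830


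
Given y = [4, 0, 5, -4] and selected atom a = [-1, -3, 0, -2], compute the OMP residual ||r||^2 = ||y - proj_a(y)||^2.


a^T a = 14.
a^T y = 4.
coeff = 4/14 = 2/7.
||r||^2 = 391/7.

391/7


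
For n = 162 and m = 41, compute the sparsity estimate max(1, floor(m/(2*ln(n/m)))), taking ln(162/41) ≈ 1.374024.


n/m = 162/41.
ln(n/m) ≈ 1.374024.
2*ln(n/m) ≈ 2.748048.
m/(2*ln(n/m)) ≈ 41/2.748048 ≈ 14.9197.
floor = 14.
k_max = max(1, 14) = 14.

14


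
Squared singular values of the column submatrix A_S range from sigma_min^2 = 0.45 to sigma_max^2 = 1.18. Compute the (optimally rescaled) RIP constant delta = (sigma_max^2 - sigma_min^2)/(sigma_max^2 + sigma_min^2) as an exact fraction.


lambda_max - lambda_min = 1.18 - 0.45 = 0.73.
lambda_max + lambda_min = 1.18 + 0.45 = 1.63.
delta = 0.73/1.63 = 73/163.

73/163


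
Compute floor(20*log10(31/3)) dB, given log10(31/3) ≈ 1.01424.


||x||/||e|| = 31/3.
log10(31/3) ≈ 1.01424.
20*log10(||x||/||e||) ≈ 20*1.01424 = 20.2848.
floor(20.2848) = 20.

20


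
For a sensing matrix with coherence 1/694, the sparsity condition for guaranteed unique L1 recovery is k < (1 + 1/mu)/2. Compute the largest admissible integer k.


1/mu = 694.
1 + 1/mu = 695.
(1 + 1/mu)/2 = 347.5 is not an integer, so k_max = floor(347.5) = 347.

347


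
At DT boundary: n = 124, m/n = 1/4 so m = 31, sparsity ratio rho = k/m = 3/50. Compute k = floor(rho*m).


m = 1/4*124 = 31.
rho = 3/50.
rho*m = 3/50*31 = 1.86.
k = floor(1.86) = 1.

1


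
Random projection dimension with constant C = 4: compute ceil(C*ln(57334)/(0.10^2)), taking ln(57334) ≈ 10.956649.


ln(57334) ≈ 10.956649.
eps^2 = 0.10^2 = 0.01.
C*ln(N)/eps^2 ≈ 4*10.956649/0.01 ≈ 4382.6596.
m = ceil(4382.6596) = 4383.

4383


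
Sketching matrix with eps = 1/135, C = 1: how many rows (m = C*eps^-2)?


1/eps = 135.
(1/eps)^2 = 18225.
m = 1*18225 = 18225.

18225


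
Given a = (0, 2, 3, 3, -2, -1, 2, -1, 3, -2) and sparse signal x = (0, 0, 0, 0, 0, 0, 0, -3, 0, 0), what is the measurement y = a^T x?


Non-zero terms: ['-1*-3']
Products: [3]
y = sum = 3.

3


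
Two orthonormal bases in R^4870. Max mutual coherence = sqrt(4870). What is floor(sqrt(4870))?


69^2 = 4761 <= 4870 < 4900 = 70^2, so 69 <= sqrt(4870) < 70.
floor(sqrt(4870)) = 69.

69


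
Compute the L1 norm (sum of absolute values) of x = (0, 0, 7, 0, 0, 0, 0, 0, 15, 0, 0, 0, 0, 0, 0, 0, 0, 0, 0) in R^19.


Non-zero entries: [(2, 7), (8, 15)]
Absolute values: [7, 15]
||x||_1 = sum = 22.

22


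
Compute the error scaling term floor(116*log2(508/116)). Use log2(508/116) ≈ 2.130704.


log2(n/k) = log2(508/116) ≈ 2.130704.
k*log2(n/k) ≈ 116*2.130704 = 247.161664.
floor(247.161664) = 247.

247


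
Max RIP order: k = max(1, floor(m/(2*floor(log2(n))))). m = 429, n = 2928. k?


floor(log2(2928)) = 11.
2*11 = 22.
m/(2*floor(log2(n))) = 429/22 ≈ 19.5.
floor = 19.
k = max(1, 19) = 19.

19


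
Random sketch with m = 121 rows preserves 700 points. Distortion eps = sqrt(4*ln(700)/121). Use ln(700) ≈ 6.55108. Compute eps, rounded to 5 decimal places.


ln(700) ≈ 6.55108.
4*ln(N)/m ≈ 4*6.55108/121 ≈ 0.21656463.
eps = sqrt(0.21656463) ≈ 0.4653651 ≈ 0.46537.

0.46537


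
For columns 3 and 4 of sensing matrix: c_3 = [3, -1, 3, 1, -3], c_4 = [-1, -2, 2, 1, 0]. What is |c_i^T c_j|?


Inner product: 3*-1 + -1*-2 + 3*2 + 1*1 + -3*0
Products: [-3, 2, 6, 1, 0]
Sum = 6.
|dot| = 6.

6


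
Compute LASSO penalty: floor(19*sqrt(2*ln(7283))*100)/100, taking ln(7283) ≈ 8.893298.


ln(7283) ≈ 8.893298.
2*ln(n) ≈ 17.786596.
sqrt(2*ln(n)) ≈ sqrt(17.786596) ≈ 4.217416.
lambda ≈ 19*4.217416 = 80.130904.
floor(lambda*100)/100 = 80.13.

80.13


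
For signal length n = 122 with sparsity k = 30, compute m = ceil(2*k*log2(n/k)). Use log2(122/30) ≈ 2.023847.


log2(n/k) = log2(122/30) ≈ 2.023847.
2*k*log2(n/k) ≈ 2*30*2.023847 = 121.43082.
m = ceil(121.43082) = 122.

122


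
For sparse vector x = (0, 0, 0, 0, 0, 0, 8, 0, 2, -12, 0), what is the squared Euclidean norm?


Non-zero entries: [(6, 8), (8, 2), (9, -12)]
Squares: [64, 4, 144]
||x||_2^2 = sum = 212.

212


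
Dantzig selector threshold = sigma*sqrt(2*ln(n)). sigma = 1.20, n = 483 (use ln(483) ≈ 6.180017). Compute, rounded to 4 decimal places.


ln(483) ≈ 6.180017.
2*ln(n) ≈ 12.360034.
sqrt(2*ln(n)) ≈ sqrt(12.360034) ≈ 3.515684.
threshold ≈ 1.20*3.515684 = 4.2188208 ≈ 4.2188.

4.2188


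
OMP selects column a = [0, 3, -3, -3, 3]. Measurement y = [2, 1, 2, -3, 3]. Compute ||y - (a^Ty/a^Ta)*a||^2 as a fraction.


a^T a = 36.
a^T y = 15.
coeff = 15/36 = 5/12.
||r||^2 = 83/4.

83/4


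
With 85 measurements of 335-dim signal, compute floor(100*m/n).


100*m/n = 100*85/335 ≈ 25.3731.
floor = 25.

25


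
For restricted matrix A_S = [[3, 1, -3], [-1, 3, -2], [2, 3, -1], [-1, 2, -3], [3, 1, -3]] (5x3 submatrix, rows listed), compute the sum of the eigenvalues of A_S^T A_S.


Sum of eigenvalues of A_S^T A_S = trace(A_S^T A_S) = sum of squared column norms of A_S.
A_S^T A_S diagonal: [24, 24, 32].
trace = 24 + 24 + 32 = 80.

80


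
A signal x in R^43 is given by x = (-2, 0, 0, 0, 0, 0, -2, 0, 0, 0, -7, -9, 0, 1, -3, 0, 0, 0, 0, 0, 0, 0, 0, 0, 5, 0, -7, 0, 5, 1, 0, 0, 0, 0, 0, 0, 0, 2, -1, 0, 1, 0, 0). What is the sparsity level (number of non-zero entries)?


Non-zero positions: [0, 6, 10, 11, 13, 14, 24, 26, 28, 29, 37, 38, 40].
Sparsity = 13.

13


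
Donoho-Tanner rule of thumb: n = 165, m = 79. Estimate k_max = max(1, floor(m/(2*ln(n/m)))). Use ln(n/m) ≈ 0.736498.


n/m = 165/79.
ln(n/m) ≈ 0.736498.
2*ln(n/m) ≈ 1.472996.
m/(2*ln(n/m)) ≈ 79/1.472996 ≈ 53.6322.
floor = 53.
k_max = max(1, 53) = 53.

53


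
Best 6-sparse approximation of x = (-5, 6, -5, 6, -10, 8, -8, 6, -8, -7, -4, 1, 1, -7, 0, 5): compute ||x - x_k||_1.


Sorted |x_i| descending: [10, 8, 8, 8, 7, 7, 6, 6, 6, 5, 5, 5, 4, 1, 1, 0]
Keep top 6: [10, 8, 8, 8, 7, 7]
Tail entries: [6, 6, 6, 5, 5, 5, 4, 1, 1, 0]
L1 error = sum of tail = 39.

39


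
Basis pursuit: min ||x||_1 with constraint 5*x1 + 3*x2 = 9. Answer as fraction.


Axis intercepts:
  x1 = 9/5, x2 = 0: L1 = 9/5
  x1 = 0, x2 = 3: L1 = 3
x* = (9/5, 0)
||x*||_1 = 9/5.

9/5


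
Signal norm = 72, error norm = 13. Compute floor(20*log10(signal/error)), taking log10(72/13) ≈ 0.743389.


||x||/||e|| = 72/13.
log10(72/13) ≈ 0.743389.
20*log10(||x||/||e||) ≈ 20*0.743389 = 14.86778.
floor(14.86778) = 14.

14


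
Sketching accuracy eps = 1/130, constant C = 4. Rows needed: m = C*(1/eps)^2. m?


1/eps = 130.
(1/eps)^2 = 16900.
m = 4*16900 = 67600.

67600


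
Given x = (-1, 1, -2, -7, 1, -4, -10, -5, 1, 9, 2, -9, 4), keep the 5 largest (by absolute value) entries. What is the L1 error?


Sorted |x_i| descending: [10, 9, 9, 7, 5, 4, 4, 2, 2, 1, 1, 1, 1]
Keep top 5: [10, 9, 9, 7, 5]
Tail entries: [4, 4, 2, 2, 1, 1, 1, 1]
L1 error = sum of tail = 16.

16


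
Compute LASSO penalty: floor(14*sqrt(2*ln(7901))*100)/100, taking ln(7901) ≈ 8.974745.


ln(7901) ≈ 8.974745.
2*ln(n) ≈ 17.94949.
sqrt(2*ln(n)) ≈ sqrt(17.94949) ≈ 4.236684.
lambda ≈ 14*4.236684 = 59.313576.
floor(lambda*100)/100 = 59.31.

59.31


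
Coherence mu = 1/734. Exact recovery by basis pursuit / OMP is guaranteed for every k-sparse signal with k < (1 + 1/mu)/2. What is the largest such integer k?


1/mu = 734.
1 + 1/mu = 735.
(1 + 1/mu)/2 = 367.5 is not an integer, so k_max = floor(367.5) = 367.

367


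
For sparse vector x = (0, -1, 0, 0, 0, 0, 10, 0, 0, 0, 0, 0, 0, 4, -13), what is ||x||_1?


Non-zero entries: [(1, -1), (6, 10), (13, 4), (14, -13)]
Absolute values: [1, 10, 4, 13]
||x||_1 = sum = 28.

28
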